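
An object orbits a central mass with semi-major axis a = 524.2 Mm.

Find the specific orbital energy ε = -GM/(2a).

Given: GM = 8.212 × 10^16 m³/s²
a = 524.2 Mm = 5.242 × 10^8 m
GM = 8.212 × 10^16 m³/s²
2a = 1.0484 × 10^9 m
ε = −GM/(2a) = -7.83289 × 10^7 J/kg ≈ -78.33 MJ/kg

Final answer: -78.33 MJ/kg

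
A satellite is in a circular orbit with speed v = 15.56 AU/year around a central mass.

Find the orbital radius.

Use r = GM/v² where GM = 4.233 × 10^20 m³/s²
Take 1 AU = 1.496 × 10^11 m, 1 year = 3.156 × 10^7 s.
v = 15.56 AU/year = 73757.2 m/s
GM = 4.233 × 10^20 m³/s²
v² = 5.44012 × 10^9 m²/s²
r = GM/v² = (4.233 × 10^20) / (5.44012 × 10^9) = 7.78108 × 10^10 m ≈ 0.5201 AU

Final answer: 0.5201 AU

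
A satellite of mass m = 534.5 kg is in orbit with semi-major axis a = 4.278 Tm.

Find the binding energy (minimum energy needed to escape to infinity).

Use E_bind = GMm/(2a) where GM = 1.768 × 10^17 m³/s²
a = 4.278 Tm = 4.278 × 10^12 m
GM = 1.768 × 10^17 m³/s²
m = 534.5 kg
GMm = 1.768 × 10^17 × 534.5 = 9.44996 × 10^19 m³·kg/s²
2a = 8.556 × 10^12 m
E_bind = GMm/(2a) = 1.10448 × 10^7 J ≈ 11.04 MJ

Final answer: 11.04 MJ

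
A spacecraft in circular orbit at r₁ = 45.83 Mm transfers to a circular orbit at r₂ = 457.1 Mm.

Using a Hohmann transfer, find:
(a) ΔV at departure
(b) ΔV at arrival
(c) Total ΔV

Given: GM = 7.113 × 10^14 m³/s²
r₁ = 45.83 Mm = 4.583 × 10^7 m
r₂ = 457.1 Mm = 4.571 × 10^8 m
GM = 7.113 × 10^14 m³/s²
Transfer ellipse: a_t = (r₁ + r₂)/2 = 2.51465 × 10^8 m
Circular speed at r₁: v₁ = √(GM/r₁) = 3939.59 m/s
Transfer speed at r₁ (periapsis): v₁ₜ = √(GM(2/r₁ − 1/a_t)) = 5311.51 m/s
(a) ΔV₁ = v₁ₜ − v₁ = 1371.92 m/s ≈ 1.372 km/s
Circular speed at r₂: v₂ = √(GM/r₂) = 1247.44 m/s
Transfer speed at r₂ (apoapsis): v₂ₜ = √(GM(2/r₂ − 1/a_t)) = 532.546 m/s
(b) ΔV₂ = v₂ − v₂ₜ = 714.897 m/s ≈ 714.9 m/s
(c) ΔV_total = ΔV₁ + ΔV₂ = 2086.82 m/s ≈ 2.087 km/s

Final answer:
(a) ΔV₁ = 1.372 km/s
(b) ΔV₂ = 714.9 m/s
(c) ΔV_total = 2.087 km/s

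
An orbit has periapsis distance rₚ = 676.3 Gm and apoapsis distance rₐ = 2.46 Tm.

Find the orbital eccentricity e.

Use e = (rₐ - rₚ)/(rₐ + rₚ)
rₚ = 676.3 Gm = 6.763 × 10^11 m
rₐ = 2.46 Tm = 2.46 × 10^12 m
rₐ − rₚ = 1.7837 × 10^12 m
rₐ + rₚ = 3.1363 × 10^12 m
e = (rₐ − rₚ)/(rₐ + rₚ) = 0.568727

Final answer: e = 0.5687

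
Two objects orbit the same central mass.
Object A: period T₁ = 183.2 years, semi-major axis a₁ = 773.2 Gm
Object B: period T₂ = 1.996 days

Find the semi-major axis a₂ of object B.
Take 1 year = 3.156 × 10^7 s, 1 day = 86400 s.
T₁ = 183.2 years = 5.78179 × 10^9 s
T₂ = 1.996 days = 172454 s
a₁ = 773.2 Gm = 7.732 × 10^11 m
Kepler's third law: (T₂/T₁)² = (a₂/a₁)³  ⇒  a₂ = a₁ (T₂/T₁)^(2/3)
T₂/T₁ = 2.98272 × 10^-5
(T₂/T₁)^(2/3) = 0.000961777
a₂ = 7.732 × 10^11 m × 0.000961777 = 7.43646 × 10^8 m ≈ 743.6 Mm

Final answer: a₂ = 743.6 Mm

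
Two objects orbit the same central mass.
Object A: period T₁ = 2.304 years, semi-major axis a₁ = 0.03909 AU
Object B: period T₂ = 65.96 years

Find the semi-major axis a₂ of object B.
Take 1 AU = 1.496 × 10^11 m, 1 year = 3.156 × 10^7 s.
T₁ = 2.304 years = 7.27142 × 10^7 s
T₂ = 65.96 years = 2.0817 × 10^9 s
a₁ = 0.03909 AU = 5.84786 × 10^9 m
Kepler's third law: (T₂/T₁)² = (a₂/a₁)³  ⇒  a₂ = a₁ (T₂/T₁)^(2/3)
T₂/T₁ = 28.6285
(T₂/T₁)^(2/3) = 9.35834
a₂ = 5.84786 × 10^9 m × 9.35834 = 5.47263 × 10^10 m ≈ 0.3658 AU

Final answer: a₂ = 0.3658 AU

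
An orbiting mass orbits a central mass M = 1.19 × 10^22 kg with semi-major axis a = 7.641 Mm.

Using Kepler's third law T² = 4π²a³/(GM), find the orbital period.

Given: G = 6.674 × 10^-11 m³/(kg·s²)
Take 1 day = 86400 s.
M = 1.19 × 10^22 kg
GM = G × M = 6.674 × 10^-11 × 1.19 × 10^22 = 7.94206 × 10^11 m³/s²
a = 7.641 Mm = 7.641 × 10^6 m
a³ = 4.46119 × 10^20 m³
T = 2π √(a³/GM) = 2π √((4.46119 × 10^20) / (7.94206 × 10^11)) = 2π × 23700.6 s
T = 148915 s ≈ 1.724 days

Final answer: 1.724 days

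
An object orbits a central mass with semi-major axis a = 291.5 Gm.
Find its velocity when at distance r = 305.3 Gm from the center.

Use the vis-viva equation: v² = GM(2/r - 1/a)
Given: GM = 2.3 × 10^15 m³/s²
a = 291.5 Gm = 2.915 × 10^11 m
r = 305.3 Gm = 3.053 × 10^11 m
GM = 2.3 × 10^15 m³/s²
2/r − 1/a = 6.55093 × 10^-12 − 3.43053 × 10^-12 = 3.1204 × 10^-12 m⁻¹
v² = GM (2/r − 1/a) = 7176.92 m²/s²
v = 84.7167 m/s ≈ 84.72 m/s

Final answer: 84.72 m/s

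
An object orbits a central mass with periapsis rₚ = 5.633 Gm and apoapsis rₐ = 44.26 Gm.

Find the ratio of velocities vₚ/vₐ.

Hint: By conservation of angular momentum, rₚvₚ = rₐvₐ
rₚ = 5.633 Gm = 5.633 × 10^9 m
rₐ = 44.26 Gm = 4.426 × 10^10 m
rₚvₚ = rₐvₐ  ⇒  vₚ/vₐ = rₐ/rₚ
vₚ/vₐ = (4.426 × 10^10) / (5.633 × 10^9) = 7.85727

Final answer: vₚ/vₐ = 7.857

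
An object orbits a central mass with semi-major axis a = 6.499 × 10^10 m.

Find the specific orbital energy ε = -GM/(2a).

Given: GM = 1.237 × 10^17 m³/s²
a = 6.499 × 10^10 m
GM = 1.237 × 10^17 m³/s²
2a = 1.2998 × 10^11 m
ε = −GM/(2a) = -951685 J/kg ≈ -951.7 kJ/kg

Final answer: -951.7 kJ/kg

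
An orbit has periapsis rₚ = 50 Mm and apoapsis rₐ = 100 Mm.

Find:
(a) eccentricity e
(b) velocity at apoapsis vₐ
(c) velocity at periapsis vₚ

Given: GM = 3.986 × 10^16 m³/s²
rₚ = 50 Mm = 5 × 10^7 m
rₐ = 100 Mm = 1 × 10^8 m
GM = 3.986 × 10^16 m³/s²
a = (rₚ + rₐ)/2 = 7.5 × 10^7 m
e = (rₐ − rₚ)/(rₐ + rₚ) = (5 × 10^7) / (1.5 × 10^8) = 0.333333
(a) e = 0.333333 ≈ 0.3333
(b) vₐ² = GM (2/rₐ − 1/a) = 3.986 × 10^16 × (2 × 10^-8 − 1.33333 × 10^-8) = 2.65733 × 10^8 m²/s²;  vₐ = 16301.3 m/s ≈ 16.3 km/s
(c) vₚ² = GM (2/rₚ − 1/a) = 3.986 × 10^16 × (4 × 10^-8 − 1.33333 × 10^-8) = 1.06293 × 10^9 m²/s²;  vₚ = 32602.7 m/s ≈ 32.6 km/s

Final answer:
(a) eccentricity e = 0.3333
(b) velocity at apoapsis vₐ = 16.3 km/s
(c) velocity at periapsis vₚ = 32.6 km/s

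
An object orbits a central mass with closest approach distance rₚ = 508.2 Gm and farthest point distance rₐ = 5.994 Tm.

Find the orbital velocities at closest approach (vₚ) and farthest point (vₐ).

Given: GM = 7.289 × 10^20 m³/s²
rₚ = 508.2 Gm = 5.082 × 10^11 m
rₐ = 5.994 Tm = 5.994 × 10^12 m
GM = 7.289 × 10^20 m³/s²
a = (rₚ + rₐ)/2 = 3.2511 × 10^12 m
Vis-viva: v² = GM (2/r − 1/a)
vₚ² = 7.289 × 10^20 × (3.93546 × 10^-12 − 3.07588 × 10^-13) = 2.64435 × 10^9 m²/s²
vₚ = 51423.3 m/s ≈ 51.42 km/s
vₐ² = 7.289 × 10^20 × (3.33667 × 10^-13 − 3.07588 × 10^-13) = 1.90088 × 10^7 m²/s²
vₐ = 4359.91 m/s ≈ 4.36 km/s

Final answer: vₚ = 51.42 km/s, vₐ = 4.36 km/s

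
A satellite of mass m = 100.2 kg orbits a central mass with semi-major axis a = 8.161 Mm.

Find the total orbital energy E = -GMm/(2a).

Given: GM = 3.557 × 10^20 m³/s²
a = 8.161 Mm = 8.161 × 10^6 m
GM = 3.557 × 10^20 m³/s²
2a = 1.6322 × 10^7 m
GMm = 3.557 × 10^20 × 100.2 = 3.56411 × 10^22 m³·kg/s²
E = −GMm/(2a) = -2.18363 × 10^15 J ≈ -2.184 PJ

Final answer: -2.184 PJ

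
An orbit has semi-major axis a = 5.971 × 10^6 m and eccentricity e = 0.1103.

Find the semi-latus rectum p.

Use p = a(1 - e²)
a = 5.971 × 10^6 m
e = 0.1103,  e² = 0.0121661,  1 − e² = 0.987834
p = a(1 − e²) = 5.971 × 10^6 m × 0.987834 = 5.89836 × 10^6 m ≈ 5.898 × 10^6 m

Final answer: p = 5.898 × 10^6 m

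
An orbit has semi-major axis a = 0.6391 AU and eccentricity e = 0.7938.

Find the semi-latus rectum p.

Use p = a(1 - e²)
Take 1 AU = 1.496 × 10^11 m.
a = 0.6391 AU = 9.56094 × 10^10 m
e = 0.7938,  e² = 0.630118,  1 − e² = 0.369882
p = a(1 − e²) = 9.56094 × 10^10 m × 0.369882 = 3.53641 × 10^10 m ≈ 0.2364 AU

Final answer: p = 0.2364 AU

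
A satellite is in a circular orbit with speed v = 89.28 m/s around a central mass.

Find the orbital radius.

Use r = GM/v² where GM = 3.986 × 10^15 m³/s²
v = 89.28 m/s
GM = 3.986 × 10^15 m³/s²
v² = 7970.92 m²/s²
r = GM/v² = (3.986 × 10^15) / 7970.92 = 5.00068 × 10^11 m ≈ 500.1 Gm

Final answer: 500.1 Gm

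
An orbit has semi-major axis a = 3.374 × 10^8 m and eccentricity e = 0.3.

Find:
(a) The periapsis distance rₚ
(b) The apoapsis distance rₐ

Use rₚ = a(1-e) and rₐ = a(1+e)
a = 3.374 × 10^8 m
e = 0.3:  1 − e = 0.7,  1 + e = 1.3
(a) rₚ = a(1 − e) = 3.374 × 10^8 m × 0.7 = 2.3618 × 10^8 m ≈ 2.362 × 10^8 m
(b) rₐ = a(1 + e) = 3.374 × 10^8 m × 1.3 = 4.3862 × 10^8 m ≈ 4.386 × 10^8 m

Final answer:
(a) rₚ = 2.362 × 10^8 m
(b) rₐ = 4.386 × 10^8 m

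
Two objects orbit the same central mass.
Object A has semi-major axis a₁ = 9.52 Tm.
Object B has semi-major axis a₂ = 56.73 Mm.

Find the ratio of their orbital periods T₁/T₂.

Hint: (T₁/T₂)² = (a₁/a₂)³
a₁ = 9.52 Tm = 9.52 × 10^12 m
a₂ = 56.73 Mm = 5.673 × 10^7 m
a₁/a₂ = 167812
T₁/T₂ = (a₁/a₂)^(3/2) = (167812)^1.5 = 6.87442 × 10^7

Final answer: T₁/T₂ = 6.874 × 10^7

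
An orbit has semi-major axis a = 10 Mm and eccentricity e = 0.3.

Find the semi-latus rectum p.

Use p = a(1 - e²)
a = 10 Mm = 1 × 10^7 m
e = 0.3,  e² = 0.09,  1 − e² = 0.91
p = a(1 − e²) = 1 × 10^7 m × 0.91 = 9.1 × 10^6 m ≈ 9.1 Mm

Final answer: p = 9.1 Mm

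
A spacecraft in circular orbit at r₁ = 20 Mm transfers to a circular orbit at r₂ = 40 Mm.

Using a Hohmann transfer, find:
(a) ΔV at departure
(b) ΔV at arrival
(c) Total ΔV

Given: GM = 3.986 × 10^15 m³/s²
r₁ = 20 Mm = 2 × 10^7 m
r₂ = 40 Mm = 4 × 10^7 m
GM = 3.986 × 10^15 m³/s²
Transfer ellipse: a_t = (r₁ + r₂)/2 = 3 × 10^7 m
Circular speed at r₁: v₁ = √(GM/r₁) = 14117.4 m/s
Transfer speed at r₁ (periapsis): v₁ₜ = √(GM(2/r₁ − 1/a_t)) = 16301.3 m/s
(a) ΔV₁ = v₁ₜ − v₁ = 2183.96 m/s ≈ 2.184 km/s
Circular speed at r₂: v₂ = √(GM/r₂) = 9982.48 m/s
Transfer speed at r₂ (apoapsis): v₂ₜ = √(GM(2/r₂ − 1/a_t)) = 8150.66 m/s
(b) ΔV₂ = v₂ − v₂ₜ = 1831.82 m/s ≈ 1.832 km/s
(c) ΔV_total = ΔV₁ + ΔV₂ = 4015.78 m/s ≈ 4.016 km/s

Final answer:
(a) ΔV₁ = 2.184 km/s
(b) ΔV₂ = 1.832 km/s
(c) ΔV_total = 4.016 km/s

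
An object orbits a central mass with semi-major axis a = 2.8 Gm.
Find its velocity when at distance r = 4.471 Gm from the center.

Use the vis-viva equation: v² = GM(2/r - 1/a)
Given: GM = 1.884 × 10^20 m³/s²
a = 2.8 Gm = 2.8 × 10^9 m
r = 4.471 Gm = 4.471 × 10^9 m
GM = 1.884 × 10^20 m³/s²
2/r − 1/a = 4.47327 × 10^-10 − 3.57143 × 10^-10 = 9.01844 × 10^-11 m⁻¹
v² = GM (2/r − 1/a) = 1.69907 × 10^10 m²/s²
v = 130349 m/s ≈ 130.3 km/s

Final answer: 130.3 km/s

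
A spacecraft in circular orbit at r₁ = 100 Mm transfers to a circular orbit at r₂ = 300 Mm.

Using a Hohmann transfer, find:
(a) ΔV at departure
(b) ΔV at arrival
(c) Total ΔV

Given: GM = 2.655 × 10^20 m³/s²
r₁ = 100 Mm = 1 × 10^8 m
r₂ = 300 Mm = 3 × 10^8 m
GM = 2.655 × 10^20 m³/s²
Transfer ellipse: a_t = (r₁ + r₂)/2 = 2 × 10^8 m
Circular speed at r₁: v₁ = √(GM/r₁) = 1.62942 × 10^6 m/s
Transfer speed at r₁ (periapsis): v₁ₜ = √(GM(2/r₁ − 1/a_t)) = 1.99562 × 10^6 m/s
(a) ΔV₁ = v₁ₜ − v₁ = 366203 m/s ≈ 366.2 km/s
Circular speed at r₂: v₂ = √(GM/r₂) = 940744 m/s
Transfer speed at r₂ (apoapsis): v₂ₜ = √(GM(2/r₂ − 1/a_t)) = 665207 m/s
(b) ΔV₂ = v₂ − v₂ₜ = 275538 m/s ≈ 275.5 km/s
(c) ΔV_total = ΔV₁ + ΔV₂ = 641741 m/s ≈ 641.7 km/s

Final answer:
(a) ΔV₁ = 366.2 km/s
(b) ΔV₂ = 275.5 km/s
(c) ΔV_total = 641.7 km/s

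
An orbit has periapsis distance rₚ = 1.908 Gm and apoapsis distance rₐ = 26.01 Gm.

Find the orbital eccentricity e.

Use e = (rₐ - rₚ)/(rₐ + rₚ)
rₚ = 1.908 Gm = 1.908 × 10^9 m
rₐ = 26.01 Gm = 2.601 × 10^10 m
rₐ − rₚ = 2.4102 × 10^10 m
rₐ + rₚ = 2.7918 × 10^10 m
e = (rₐ − rₚ)/(rₐ + rₚ) = 0.863314

Final answer: e = 0.8633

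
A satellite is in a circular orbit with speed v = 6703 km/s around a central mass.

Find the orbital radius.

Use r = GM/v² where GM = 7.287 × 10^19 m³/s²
v = 6703 km/s = 6.703 × 10^6 m/s
GM = 7.287 × 10^19 m³/s²
v² = 4.49302 × 10^13 m²/s²
r = GM/v² = (7.287 × 10^19) / (4.49302 × 10^13) = 1.62185 × 10^6 m ≈ 1.622 Mm

Final answer: 1.622 Mm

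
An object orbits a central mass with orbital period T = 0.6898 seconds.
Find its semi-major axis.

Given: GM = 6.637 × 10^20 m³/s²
T = 0.6898 seconds
GM = 6.637 × 10^20 m³/s²
Kepler's third law: a³ = GM T² / (4π²)
T² = 0.475824 s²
a³ = (6.637 × 10^20) × 0.475824 / (4π²) = 7.99942 × 10^18 m³
a = (a³)^(1/3) = 1.99995 × 10^6 m ≈ 2 Mm

Final answer: 2 Mm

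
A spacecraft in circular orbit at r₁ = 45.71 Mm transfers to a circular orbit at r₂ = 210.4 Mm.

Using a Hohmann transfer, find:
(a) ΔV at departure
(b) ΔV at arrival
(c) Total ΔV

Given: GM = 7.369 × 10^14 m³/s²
r₁ = 45.71 Mm = 4.571 × 10^7 m
r₂ = 210.4 Mm = 2.104 × 10^8 m
GM = 7.369 × 10^14 m³/s²
Transfer ellipse: a_t = (r₁ + r₂)/2 = 1.28055 × 10^8 m
Circular speed at r₁: v₁ = √(GM/r₁) = 4015.12 m/s
Transfer speed at r₁ (periapsis): v₁ₜ = √(GM(2/r₁ − 1/a_t)) = 5146.63 m/s
(a) ΔV₁ = v₁ₜ − v₁ = 1131.51 m/s ≈ 1.132 km/s
Circular speed at r₂: v₂ = √(GM/r₂) = 1871.46 m/s
Transfer speed at r₂ (apoapsis): v₂ₜ = √(GM(2/r₂ − 1/a_t)) = 1118.12 m/s
(b) ΔV₂ = v₂ − v₂ₜ = 753.343 m/s ≈ 753.3 m/s
(c) ΔV_total = ΔV₁ + ΔV₂ = 1884.86 m/s ≈ 1.885 km/s

Final answer:
(a) ΔV₁ = 1.132 km/s
(b) ΔV₂ = 753.3 m/s
(c) ΔV_total = 1.885 km/s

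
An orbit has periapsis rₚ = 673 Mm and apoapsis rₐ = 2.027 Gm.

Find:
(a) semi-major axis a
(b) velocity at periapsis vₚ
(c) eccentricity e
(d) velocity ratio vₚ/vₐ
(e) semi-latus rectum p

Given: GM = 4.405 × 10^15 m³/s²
rₚ = 673 Mm = 6.73 × 10^8 m
rₐ = 2.027 Gm = 2.027 × 10^9 m
GM = 4.405 × 10^15 m³/s²
a = (rₚ + rₐ)/2 = 1.35 × 10^9 m
e = (rₐ − rₚ)/(rₐ + rₚ) = (1.354 × 10^9) / (2.7 × 10^9) = 0.501481
(a) a = 1.35 × 10^9 m ≈ 1.35 Gm
(b) vₚ² = GM (2/rₚ − 1/a) = 4.405 × 10^15 × (2.97177 × 10^-9 − 7.40741 × 10^-10) = 9.82768 × 10^6 m²/s²;  vₚ = 3134.91 m/s ≈ 3.135 km/s
(c) e = 0.501481 ≈ 0.5015
(d) vₚ/vₐ = rₐ/rₚ (angular momentum) = (2.027 × 10^9) / (6.73 × 10^8) = 3.01189 ≈ 3.012
(e) 1 − e² = 0.748516;  p = a(1 − e²) = 1.35 × 10^9 × 0.748516 = 1.0105 × 10^9 m ≈ 1.01 Gm

Final answer:
(a) semi-major axis a = 1.35 Gm
(b) velocity at periapsis vₚ = 3.135 km/s
(c) eccentricity e = 0.5015
(d) velocity ratio vₚ/vₐ = 3.012
(e) semi-latus rectum p = 1.01 Gm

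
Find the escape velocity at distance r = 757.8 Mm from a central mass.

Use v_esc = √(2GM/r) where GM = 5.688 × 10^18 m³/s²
r = 757.8 Mm = 7.578 × 10^8 m
GM = 5.688 × 10^18 m³/s²
2GM/r = 2 × (5.688 × 10^18) / (7.578 × 10^8) = 1.50119 × 10^10 m²/s²
v_esc = √(2GM/r) = 122523 m/s ≈ 122.5 km/s

Final answer: 122.5 km/s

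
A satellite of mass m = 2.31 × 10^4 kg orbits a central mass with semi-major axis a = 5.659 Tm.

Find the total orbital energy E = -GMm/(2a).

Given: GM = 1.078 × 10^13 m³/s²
a = 5.659 Tm = 5.659 × 10^12 m
GM = 1.078 × 10^13 m³/s²
2a = 1.1318 × 10^13 m
GMm = 1.078 × 10^13 × 23100 = 2.49018 × 10^17 m³·kg/s²
E = −GMm/(2a) = -22001.9 J ≈ -22 kJ

Final answer: -22 kJ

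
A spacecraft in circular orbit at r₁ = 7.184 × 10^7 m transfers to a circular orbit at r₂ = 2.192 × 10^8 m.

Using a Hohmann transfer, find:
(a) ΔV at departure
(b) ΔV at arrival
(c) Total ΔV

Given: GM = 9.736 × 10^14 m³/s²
r₁ = 7.184 × 10^7 m
r₂ = 2.192 × 10^8 m
GM = 9.736 × 10^14 m³/s²
Transfer ellipse: a_t = (r₁ + r₂)/2 = 1.4552 × 10^8 m
Circular speed at r₁: v₁ = √(GM/r₁) = 3681.35 m/s
Transfer speed at r₁ (periapsis): v₁ₜ = √(GM(2/r₁ − 1/a_t)) = 4518.21 m/s
(a) ΔV₁ = v₁ₜ − v₁ = 836.856 m/s ≈ 836.9 m/s
Circular speed at r₂: v₂ = √(GM/r₂) = 2107.51 m/s
Transfer speed at r₂ (apoapsis): v₂ₜ = √(GM(2/r₂ − 1/a_t)) = 1480.78 m/s
(b) ΔV₂ = v₂ − v₂ₜ = 626.727 m/s ≈ 626.7 m/s
(c) ΔV_total = ΔV₁ + ΔV₂ = 1463.58 m/s ≈ 1.464 km/s

Final answer:
(a) ΔV₁ = 836.9 m/s
(b) ΔV₂ = 626.7 m/s
(c) ΔV_total = 1.464 km/s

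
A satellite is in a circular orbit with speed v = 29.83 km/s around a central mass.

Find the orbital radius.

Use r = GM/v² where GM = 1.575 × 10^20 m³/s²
v = 29.83 km/s = 29830 m/s
GM = 1.575 × 10^20 m³/s²
v² = 8.89829 × 10^8 m²/s²
r = GM/v² = (1.575 × 10^20) / (8.89829 × 10^8) = 1.77 × 10^11 m ≈ 177 Gm

Final answer: 177 Gm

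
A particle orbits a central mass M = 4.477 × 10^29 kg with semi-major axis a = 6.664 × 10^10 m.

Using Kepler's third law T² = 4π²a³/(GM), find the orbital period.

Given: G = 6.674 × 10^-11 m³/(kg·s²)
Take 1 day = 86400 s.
M = 4.477 × 10^29 kg
GM = G × M = 6.674 × 10^-11 × 4.477 × 10^29 = 2.98795 × 10^19 m³/s²
a = 6.664 × 10^10 m
a³ = 2.95941 × 10^32 m³
T = 2π √(a³/GM) = 2π √((2.95941 × 10^32) / (2.98795 × 10^19)) = 2π × 3.14714 × 10^6 s
T = 1.97741 × 10^7 s ≈ 228.9 days

Final answer: 228.9 days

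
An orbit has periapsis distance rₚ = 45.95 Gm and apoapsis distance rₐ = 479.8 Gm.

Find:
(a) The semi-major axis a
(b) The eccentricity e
rₚ = 45.95 Gm = 4.595 × 10^10 m
rₐ = 479.8 Gm = 4.798 × 10^11 m
(a) a = (rₚ + rₐ)/2 = 2.62875 × 10^11 m ≈ 262.9 Gm
(b) e = (rₐ − rₚ)/(rₐ + rₚ) = (4.3385 × 10^11) / (5.2575 × 10^11) = 0.825202

Final answer:
(a) a = 262.9 Gm
(b) e = 0.8252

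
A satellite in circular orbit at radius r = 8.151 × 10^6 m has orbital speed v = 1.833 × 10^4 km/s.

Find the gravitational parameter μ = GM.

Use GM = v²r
r = 8.151 × 10^6 m
v = 1.833 × 10^4 km/s = 1.833 × 10^7 m/s
v² = 3.35989 × 10^14 m²/s²
GM = v²r = 3.35989 × 10^14 × 8.151 × 10^6 = 2.73865 × 10^21 m³/s²
GM ≈ 2.739 × 10^21 m³/s²

Final answer: GM = 2.739 × 10^21 m³/s²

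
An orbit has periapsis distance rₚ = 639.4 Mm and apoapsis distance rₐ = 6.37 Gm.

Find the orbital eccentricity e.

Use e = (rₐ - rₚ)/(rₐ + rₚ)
rₚ = 639.4 Mm = 6.394 × 10^8 m
rₐ = 6.37 Gm = 6.37 × 10^9 m
rₐ − rₚ = 5.7306 × 10^9 m
rₐ + rₚ = 7.0094 × 10^9 m
e = (rₐ − rₚ)/(rₐ + rₚ) = 0.817559

Final answer: e = 0.8176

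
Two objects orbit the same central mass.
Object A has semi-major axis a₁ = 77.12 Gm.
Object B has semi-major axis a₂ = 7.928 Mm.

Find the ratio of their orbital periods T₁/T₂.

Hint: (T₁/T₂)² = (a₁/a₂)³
a₁ = 77.12 Gm = 7.712 × 10^10 m
a₂ = 7.928 Mm = 7.928 × 10^6 m
a₁/a₂ = 9727.55
T₁/T₂ = (a₁/a₂)^(3/2) = (9727.55)^1.5 = 959412

Final answer: T₁/T₂ = 9.594 × 10^5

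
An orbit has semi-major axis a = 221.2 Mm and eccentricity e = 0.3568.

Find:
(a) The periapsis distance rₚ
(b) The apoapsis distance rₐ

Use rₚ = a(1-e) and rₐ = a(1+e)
a = 221.2 Mm = 2.212 × 10^8 m
e = 0.3568:  1 − e = 0.6432,  1 + e = 1.3568
(a) rₚ = a(1 − e) = 2.212 × 10^8 m × 0.6432 = 1.42276 × 10^8 m ≈ 142.3 Mm
(b) rₐ = a(1 + e) = 2.212 × 10^8 m × 1.3568 = 3.00124 × 10^8 m ≈ 300.1 Mm

Final answer:
(a) rₚ = 142.3 Mm
(b) rₐ = 300.1 Mm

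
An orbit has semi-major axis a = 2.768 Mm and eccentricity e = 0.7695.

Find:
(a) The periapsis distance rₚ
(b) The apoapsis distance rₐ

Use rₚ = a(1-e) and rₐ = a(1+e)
a = 2.768 Mm = 2.768 × 10^6 m
e = 0.7695:  1 − e = 0.2305,  1 + e = 1.7695
(a) rₚ = a(1 − e) = 2.768 × 10^6 m × 0.2305 = 638024 m ≈ 638 km
(b) rₐ = a(1 + e) = 2.768 × 10^6 m × 1.7695 = 4.89798 × 10^6 m ≈ 4.898 Mm

Final answer:
(a) rₚ = 638 km
(b) rₐ = 4.898 Mm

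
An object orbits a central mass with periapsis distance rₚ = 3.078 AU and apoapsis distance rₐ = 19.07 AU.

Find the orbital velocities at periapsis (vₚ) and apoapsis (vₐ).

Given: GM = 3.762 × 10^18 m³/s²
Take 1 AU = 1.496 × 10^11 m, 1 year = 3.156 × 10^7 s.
rₚ = 3.078 AU = 4.60469 × 10^11 m
rₐ = 19.07 AU = 2.85287 × 10^12 m
GM = 3.762 × 10^18 m³/s²
a = (rₚ + rₐ)/2 = 1.65667 × 10^12 m
Vis-viva: v² = GM (2/r − 1/a)
vₚ² = 3.762 × 10^18 × (4.3434 × 10^-12 − 6.0362 × 10^-13) = 1.4069 × 10^7 m²/s²
vₚ = 3750.87 m/s ≈ 0.7913 AU/year
vₐ² = 3.762 × 10^18 × (7.01048 × 10^-13 − 6.0362 × 10^-13) = 366522 m²/s²
vₐ = 605.411 m/s ≈ 0.1277 AU/year

Final answer: vₚ = 0.7913 AU/year, vₐ = 0.1277 AU/year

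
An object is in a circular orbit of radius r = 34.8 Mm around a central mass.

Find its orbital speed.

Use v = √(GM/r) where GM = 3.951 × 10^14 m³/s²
r = 34.8 Mm = 3.48 × 10^7 m
GM = 3.951 × 10^14 m³/s²
GM/r = (3.951 × 10^14) / (3.48 × 10^7) = 1.13534 × 10^7 m²/s²
v = √(GM/r) = 3369.49 m/s ≈ 3.369 km/s

Final answer: 3.369 km/s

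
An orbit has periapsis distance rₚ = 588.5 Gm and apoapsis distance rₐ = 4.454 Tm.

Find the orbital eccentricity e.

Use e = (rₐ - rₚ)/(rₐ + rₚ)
rₚ = 588.5 Gm = 5.885 × 10^11 m
rₐ = 4.454 Tm = 4.454 × 10^12 m
rₐ − rₚ = 3.8655 × 10^12 m
rₐ + rₚ = 5.0425 × 10^12 m
e = (rₐ − rₚ)/(rₐ + rₚ) = 0.766584

Final answer: e = 0.7666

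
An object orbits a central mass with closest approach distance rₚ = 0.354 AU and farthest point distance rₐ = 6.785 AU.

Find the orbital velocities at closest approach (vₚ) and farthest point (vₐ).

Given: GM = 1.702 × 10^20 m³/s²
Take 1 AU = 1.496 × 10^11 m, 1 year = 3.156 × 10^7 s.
rₚ = 0.354 AU = 5.29584 × 10^10 m
rₐ = 6.785 AU = 1.01504 × 10^12 m
GM = 1.702 × 10^20 m³/s²
a = (rₚ + rₐ)/2 = 5.33997 × 10^11 m
Vis-viva: v² = GM (2/r − 1/a)
vₚ² = 1.702 × 10^20 × (3.77655 × 10^-11 − 1.87267 × 10^-12) = 6.10896 × 10^9 m²/s²
vₚ = 78159.8 m/s ≈ 16.49 AU/year
vₐ² = 1.702 × 10^20 × (1.97037 × 10^-12 − 1.87267 × 10^-12) = 1.66293 × 10^7 m²/s²
vₐ = 4077.9 m/s ≈ 0.8603 AU/year

Final answer: vₚ = 16.49 AU/year, vₐ = 0.8603 AU/year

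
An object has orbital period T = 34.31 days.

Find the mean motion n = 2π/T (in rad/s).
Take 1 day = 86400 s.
T = 34.31 days = 2.96438 × 10^6 s
n = 2π / (2.96438 × 10^6 s) = 2.11956 × 10^-6 rad/s ≈ 2.12 × 10^-6 rad/s

Final answer: n = 2.12 × 10^-6 rad/s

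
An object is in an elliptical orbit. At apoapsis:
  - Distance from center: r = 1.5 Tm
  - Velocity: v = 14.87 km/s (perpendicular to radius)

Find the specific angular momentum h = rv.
r = 1.5 Tm = 1.5 × 10^12 m
v = 14.87 km/s = 14870 m/s
h = rv = 1.5 × 10^12 × 14870 = 2.2305 × 10^16 m²/s ≈ 2.23 × 10^16 m²/s

Final answer: h = 2.23 × 10^16 m²/s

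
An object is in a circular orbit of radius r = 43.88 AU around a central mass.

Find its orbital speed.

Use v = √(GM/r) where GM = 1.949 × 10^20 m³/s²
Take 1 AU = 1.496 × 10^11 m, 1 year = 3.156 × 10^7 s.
r = 43.88 AU = 6.56445 × 10^12 m
GM = 1.949 × 10^20 m³/s²
GM/r = (1.949 × 10^20) / (6.56445 × 10^12) = 2.96902 × 10^7 m²/s²
v = √(GM/r) = 5448.87 m/s ≈ 1.15 AU/year

Final answer: 1.15 AU/year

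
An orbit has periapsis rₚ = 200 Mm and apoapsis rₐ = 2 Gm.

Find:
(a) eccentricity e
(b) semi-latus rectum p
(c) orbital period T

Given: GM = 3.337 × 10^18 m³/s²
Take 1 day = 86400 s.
rₚ = 200 Mm = 2 × 10^8 m
rₐ = 2 Gm = 2 × 10^9 m
GM = 3.337 × 10^18 m³/s²
a = (rₚ + rₐ)/2 = 1.1 × 10^9 m
e = (rₐ − rₚ)/(rₐ + rₚ) = (1.8 × 10^9) / (2.2 × 10^9) = 0.818182
(a) e = 0.818182 ≈ 0.8182
(b) 1 − e² = 0.330579;  p = a(1 − e²) = 1.1 × 10^9 × 0.330579 = 3.63636 × 10^8 m ≈ 363.6 Mm
(c) a³ = 1.331 × 10^27 m³;  T = 2π √(a³/GM) = 2π × 19971.5 s = 125485 s ≈ 1.452 days

Final answer:
(a) eccentricity e = 0.8182
(b) semi-latus rectum p = 363.6 Mm
(c) orbital period T = 1.452 days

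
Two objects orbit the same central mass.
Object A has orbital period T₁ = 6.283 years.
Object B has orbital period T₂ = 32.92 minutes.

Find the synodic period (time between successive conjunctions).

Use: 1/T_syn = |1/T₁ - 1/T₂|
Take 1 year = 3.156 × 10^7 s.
T₁ = 6.283 years = 1.98291 × 10^8 s
T₂ = 32.92 minutes = 1975.2 s
1/T₁ = 5.04308 × 10^-9 s⁻¹
1/T₂ = 0.000506278 s⁻¹
|1/T₁ − 1/T₂| = 0.000506273 s⁻¹
T_syn = 1 / |1/T₁ − 1/T₂| = 1975.22 s ≈ 32.92 minutes

Final answer: T_syn = 32.92 minutes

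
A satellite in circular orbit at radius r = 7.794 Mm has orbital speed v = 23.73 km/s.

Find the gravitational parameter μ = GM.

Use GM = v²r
r = 7.794 Mm = 7.794 × 10^6 m
v = 23.73 km/s = 23730 m/s
v² = 5.63113 × 10^8 m²/s²
GM = v²r = 5.63113 × 10^8 × 7.794 × 10^6 = 4.3889 × 10^15 m³/s²
GM ≈ 4.389 × 10^15 m³/s²

Final answer: GM = 4.389 × 10^15 m³/s²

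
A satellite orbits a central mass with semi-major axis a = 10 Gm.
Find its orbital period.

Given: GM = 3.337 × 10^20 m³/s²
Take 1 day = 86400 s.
a = 10 Gm = 1 × 10^10 m
GM = 3.337 × 10^20 m³/s²
a³ = 1 × 10^30 m³
T = 2π √(a³/GM) = 2π √((1 × 10^30) / (3.337 × 10^20)) = 2π × 54742.2 s
T = 343955 s ≈ 3.981 days

Final answer: 3.981 days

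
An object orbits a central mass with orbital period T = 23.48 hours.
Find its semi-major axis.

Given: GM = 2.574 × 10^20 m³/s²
T = 23.48 hours = 84528 s
GM = 2.574 × 10^20 m³/s²
Kepler's third law: a³ = GM T² / (4π²)
T² = 7.14498 × 10^9 s²
a³ = (2.574 × 10^20) × (7.14498 × 10^9) / (4π²) = 4.65854 × 10^28 m³
a = (a³)^(1/3) = 3.59818 × 10^9 m ≈ 3.598 Gm

Final answer: 3.598 Gm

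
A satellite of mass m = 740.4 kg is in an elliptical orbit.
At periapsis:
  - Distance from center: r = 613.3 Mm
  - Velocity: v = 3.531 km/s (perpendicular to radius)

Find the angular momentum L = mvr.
r = 613.3 Mm = 6.133 × 10^8 m
v = 3.531 km/s = 3531 m/s
vr = 3531 × 6.133 × 10^8 = 2.16556 × 10^12 m²/s
L = m × vr = 740.4 × 2.16556 × 10^12 = 1.60338 × 10^15 kg·m²/s ≈ 1.603 × 10^15 kg·m²/s

Final answer: L = 1.603 × 10^15 kg·m²/s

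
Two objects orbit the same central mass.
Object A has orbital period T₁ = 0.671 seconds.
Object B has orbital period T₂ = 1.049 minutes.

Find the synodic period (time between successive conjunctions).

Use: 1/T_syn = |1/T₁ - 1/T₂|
T₁ = 0.671 seconds
T₂ = 1.049 minutes = 62.94 s
1/T₁ = 1.49031 s⁻¹
1/T₂ = 0.0158881 s⁻¹
|1/T₁ − 1/T₂| = 1.47442 s⁻¹
T_syn = 1 / |1/T₁ − 1/T₂| = 0.678231 s ≈ 0.6782 seconds

Final answer: T_syn = 0.6782 seconds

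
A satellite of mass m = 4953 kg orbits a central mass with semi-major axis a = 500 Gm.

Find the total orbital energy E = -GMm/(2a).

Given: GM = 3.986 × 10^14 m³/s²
a = 500 Gm = 5 × 10^11 m
GM = 3.986 × 10^14 m³/s²
2a = 1 × 10^12 m
GMm = 3.986 × 10^14 × 4953 = 1.97427 × 10^18 m³·kg/s²
E = −GMm/(2a) = -1.97427 × 10^6 J ≈ -1.974 MJ

Final answer: -1.974 MJ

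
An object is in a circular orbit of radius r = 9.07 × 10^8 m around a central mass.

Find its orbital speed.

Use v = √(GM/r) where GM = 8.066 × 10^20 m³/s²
r = 9.07 × 10^8 m
GM = 8.066 × 10^20 m³/s²
GM/r = (8.066 × 10^20) / (9.07 × 10^8) = 8.89305 × 10^11 m²/s²
v = √(GM/r) = 943030 m/s ≈ 943 km/s

Final answer: 943 km/s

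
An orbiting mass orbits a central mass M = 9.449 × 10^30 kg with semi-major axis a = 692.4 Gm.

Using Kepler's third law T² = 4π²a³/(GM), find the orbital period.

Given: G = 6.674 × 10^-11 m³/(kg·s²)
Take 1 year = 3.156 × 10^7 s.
M = 9.449 × 10^30 kg
GM = G × M = 6.674 × 10^-11 × 9.449 × 10^30 = 6.30626 × 10^20 m³/s²
a = 692.4 Gm = 6.924 × 10^11 m
a³ = 3.31949 × 10^35 m³
T = 2π √(a³/GM) = 2π √((3.31949 × 10^35) / (6.30626 × 10^20)) = 2π × 2.2943 × 10^7 s
T = 1.44155 × 10^8 s ≈ 4.568 years

Final answer: 4.568 years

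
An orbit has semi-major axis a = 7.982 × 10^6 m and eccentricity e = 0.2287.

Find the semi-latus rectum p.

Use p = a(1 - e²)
a = 7.982 × 10^6 m
e = 0.2287,  e² = 0.0523037,  1 − e² = 0.947696
p = a(1 − e²) = 7.982 × 10^6 m × 0.947696 = 7.56451 × 10^6 m ≈ 7.565 × 10^6 m

Final answer: p = 7.565 × 10^6 m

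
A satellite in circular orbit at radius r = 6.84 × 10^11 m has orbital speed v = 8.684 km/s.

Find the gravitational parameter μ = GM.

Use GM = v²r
r = 6.84 × 10^11 m
v = 8.684 km/s = 8684 m/s
v² = 7.54119 × 10^7 m²/s²
GM = v²r = 7.54119 × 10^7 × 6.84 × 10^11 = 5.15817 × 10^19 m³/s²
GM ≈ 5.158 × 10^19 m³/s²

Final answer: GM = 5.158 × 10^19 m³/s²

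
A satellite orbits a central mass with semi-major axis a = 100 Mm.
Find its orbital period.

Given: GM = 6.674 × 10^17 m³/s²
a = 100 Mm = 1 × 10^8 m
GM = 6.674 × 10^17 m³/s²
a³ = 1 × 10^24 m³
T = 2π √(a³/GM) = 2π √((1 × 10^24) / (6.674 × 10^17)) = 2π × 1224.07 s
T = 7691.07 s ≈ 2.136 hours

Final answer: 2.136 hours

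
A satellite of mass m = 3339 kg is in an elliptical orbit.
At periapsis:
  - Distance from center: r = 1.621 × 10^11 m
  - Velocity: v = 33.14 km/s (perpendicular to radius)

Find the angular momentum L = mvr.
r = 1.621 × 10^11 m
v = 33.14 km/s = 33140 m/s
vr = 33140 × 1.621 × 10^11 = 5.37199 × 10^15 m²/s
L = m × vr = 3339 × 5.37199 × 10^15 = 1.79371 × 10^19 kg·m²/s ≈ 1.794 × 10^19 kg·m²/s

Final answer: L = 1.794 × 10^19 kg·m²/s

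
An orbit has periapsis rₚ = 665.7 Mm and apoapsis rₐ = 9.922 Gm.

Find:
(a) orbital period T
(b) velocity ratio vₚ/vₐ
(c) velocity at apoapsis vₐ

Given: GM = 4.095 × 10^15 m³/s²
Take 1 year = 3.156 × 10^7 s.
rₚ = 665.7 Mm = 6.657 × 10^8 m
rₐ = 9.922 Gm = 9.922 × 10^9 m
GM = 4.095 × 10^15 m³/s²
a = (rₚ + rₐ)/2 = 5.29385 × 10^9 m
e = (rₐ − rₚ)/(rₐ + rₚ) = (9.2563 × 10^9) / (1.05877 × 10^10) = 0.87425
(a) a³ = 1.48359 × 10^29 m³;  T = 2π √(a³/GM) = 2π × 6.01909 × 10^6 s = 3.7819 × 10^7 s ≈ 1.198 years
(b) vₚ/vₐ = rₐ/rₚ (angular momentum) = (9.922 × 10^9) / (6.657 × 10^8) = 14.9046 ≈ 14.9
(c) vₐ² = GM (2/rₐ − 1/a) = 4.095 × 10^15 × (2.01572 × 10^-10 − 1.88898 × 10^-10) = 51899.3 m²/s²;  vₐ = 227.814 m/s ≈ 227.8 m/s

Final answer:
(a) orbital period T = 1.198 years
(b) velocity ratio vₚ/vₐ = 14.9
(c) velocity at apoapsis vₐ = 227.8 m/s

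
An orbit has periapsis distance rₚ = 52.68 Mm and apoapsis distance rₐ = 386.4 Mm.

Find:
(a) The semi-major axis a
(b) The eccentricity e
rₚ = 52.68 Mm = 5.268 × 10^7 m
rₐ = 386.4 Mm = 3.864 × 10^8 m
(a) a = (rₚ + rₐ)/2 = 2.1954 × 10^8 m ≈ 219.5 Mm
(b) e = (rₐ − rₚ)/(rₐ + rₚ) = (3.3372 × 10^8) / (4.3908 × 10^8) = 0.760044

Final answer:
(a) a = 219.5 Mm
(b) e = 0.76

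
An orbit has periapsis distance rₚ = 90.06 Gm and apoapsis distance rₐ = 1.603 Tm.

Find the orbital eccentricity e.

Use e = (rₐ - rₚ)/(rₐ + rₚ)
rₚ = 90.06 Gm = 9.006 × 10^10 m
rₐ = 1.603 Tm = 1.603 × 10^12 m
rₐ − rₚ = 1.51294 × 10^12 m
rₐ + rₚ = 1.69306 × 10^12 m
e = (rₐ − rₚ)/(rₐ + rₚ) = 0.893613

Final answer: e = 0.8936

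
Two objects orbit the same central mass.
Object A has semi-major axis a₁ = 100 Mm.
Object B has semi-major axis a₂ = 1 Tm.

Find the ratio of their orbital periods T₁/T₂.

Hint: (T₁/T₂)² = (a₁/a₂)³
a₁ = 100 Mm = 1 × 10^8 m
a₂ = 1 Tm = 1 × 10^12 m
a₁/a₂ = 0.0001
T₁/T₂ = (a₁/a₂)^(3/2) = (0.0001)^1.5 = 1 × 10^-6

Final answer: T₁/T₂ = 1 × 10^-6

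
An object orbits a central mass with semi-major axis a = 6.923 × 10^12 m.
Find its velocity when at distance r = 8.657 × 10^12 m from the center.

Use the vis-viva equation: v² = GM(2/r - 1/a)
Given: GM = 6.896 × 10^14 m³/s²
a = 6.923 × 10^12 m
r = 8.657 × 10^12 m
GM = 6.896 × 10^14 m³/s²
2/r − 1/a = 2.31027 × 10^-13 − 1.44446 × 10^-13 = 8.65809 × 10^-14 m⁻¹
v² = GM (2/r − 1/a) = 59.7062 m²/s²
v = 7.72698 m/s ≈ 7.727 m/s

Final answer: 7.727 m/s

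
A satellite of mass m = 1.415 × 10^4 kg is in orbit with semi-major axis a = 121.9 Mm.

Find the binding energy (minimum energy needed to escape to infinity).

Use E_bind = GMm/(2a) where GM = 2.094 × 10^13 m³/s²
a = 121.9 Mm = 1.219 × 10^8 m
GM = 2.094 × 10^13 m³/s²
m = 1.415 × 10^4 kg
GMm = 2.094 × 10^13 × 14150 = 2.96301 × 10^17 m³·kg/s²
2a = 2.438 × 10^8 m
E_bind = GMm/(2a) = 1.21534 × 10^9 J ≈ 1.215 GJ

Final answer: 1.215 GJ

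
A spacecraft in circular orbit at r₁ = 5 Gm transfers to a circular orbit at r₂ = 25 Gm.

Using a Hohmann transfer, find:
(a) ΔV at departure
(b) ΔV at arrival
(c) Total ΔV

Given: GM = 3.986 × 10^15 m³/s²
r₁ = 5 Gm = 5 × 10^9 m
r₂ = 25 Gm = 2.5 × 10^10 m
GM = 3.986 × 10^15 m³/s²
Transfer ellipse: a_t = (r₁ + r₂)/2 = 1.5 × 10^10 m
Circular speed at r₁: v₁ = √(GM/r₁) = 892.861 m/s
Transfer speed at r₁ (periapsis): v₁ₜ = √(GM(2/r₁ − 1/a_t)) = 1152.68 m/s
(a) ΔV₁ = v₁ₜ − v₁ = 259.817 m/s ≈ 259.8 m/s
Circular speed at r₂: v₂ = √(GM/r₂) = 399.299 m/s
Transfer speed at r₂ (apoapsis): v₂ₜ = √(GM(2/r₂ − 1/a_t)) = 230.536 m/s
(b) ΔV₂ = v₂ − v₂ₜ = 168.764 m/s ≈ 168.8 m/s
(c) ΔV_total = ΔV₁ + ΔV₂ = 428.581 m/s ≈ 428.6 m/s

Final answer:
(a) ΔV₁ = 259.8 m/s
(b) ΔV₂ = 168.8 m/s
(c) ΔV_total = 428.6 m/s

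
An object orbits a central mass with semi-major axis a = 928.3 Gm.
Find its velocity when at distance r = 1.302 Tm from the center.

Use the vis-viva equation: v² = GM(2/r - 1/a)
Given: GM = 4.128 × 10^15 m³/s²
a = 928.3 Gm = 9.283 × 10^11 m
r = 1.302 Tm = 1.302 × 10^12 m
GM = 4.128 × 10^15 m³/s²
2/r − 1/a = 1.5361 × 10^-12 − 1.07724 × 10^-12 = 4.5886 × 10^-13 m⁻¹
v² = GM (2/r − 1/a) = 1894.18 m²/s²
v = 43.5221 m/s ≈ 43.52 m/s

Final answer: 43.52 m/s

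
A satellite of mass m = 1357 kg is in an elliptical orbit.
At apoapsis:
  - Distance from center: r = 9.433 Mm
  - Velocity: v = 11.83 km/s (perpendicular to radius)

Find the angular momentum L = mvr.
r = 9.433 Mm = 9.433 × 10^6 m
v = 11.83 km/s = 11830 m/s
vr = 11830 × 9.433 × 10^6 = 1.11592 × 10^11 m²/s
L = m × vr = 1357 × 1.11592 × 10^11 = 1.51431 × 10^14 kg·m²/s ≈ 1.514 × 10^14 kg·m²/s

Final answer: L = 1.514 × 10^14 kg·m²/s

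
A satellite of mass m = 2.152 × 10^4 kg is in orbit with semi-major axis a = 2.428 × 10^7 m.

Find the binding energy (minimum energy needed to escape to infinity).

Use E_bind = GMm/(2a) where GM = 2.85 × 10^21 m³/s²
a = 2.428 × 10^7 m
GM = 2.85 × 10^21 m³/s²
m = 2.152 × 10^4 kg
GMm = 2.85 × 10^21 × 21520 = 6.1332 × 10^25 m³·kg/s²
2a = 4.856 × 10^7 m
E_bind = GMm/(2a) = 1.26301 × 10^18 J ≈ 1.263 EJ

Final answer: 1.263 EJ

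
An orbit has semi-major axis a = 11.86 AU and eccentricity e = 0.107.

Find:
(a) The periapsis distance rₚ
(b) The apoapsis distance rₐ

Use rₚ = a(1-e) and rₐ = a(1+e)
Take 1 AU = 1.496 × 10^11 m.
a = 11.86 AU = 1.77426 × 10^12 m
e = 0.107:  1 − e = 0.893,  1 + e = 1.107
(a) rₚ = a(1 − e) = 1.77426 × 10^12 m × 0.893 = 1.58441 × 10^12 m ≈ 10.59 AU
(b) rₐ = a(1 + e) = 1.77426 × 10^12 m × 1.107 = 1.9641 × 10^12 m ≈ 13.13 AU

Final answer:
(a) rₚ = 10.59 AU
(b) rₐ = 13.13 AU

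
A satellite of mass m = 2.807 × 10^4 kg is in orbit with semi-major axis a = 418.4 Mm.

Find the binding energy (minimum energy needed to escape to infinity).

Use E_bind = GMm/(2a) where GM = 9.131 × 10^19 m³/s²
a = 418.4 Mm = 4.184 × 10^8 m
GM = 9.131 × 10^19 m³/s²
m = 2.807 × 10^4 kg
GMm = 9.131 × 10^19 × 28070 = 2.56307 × 10^24 m³·kg/s²
2a = 8.368 × 10^8 m
E_bind = GMm/(2a) = 3.06294 × 10^15 J ≈ 3.063 PJ

Final answer: 3.063 PJ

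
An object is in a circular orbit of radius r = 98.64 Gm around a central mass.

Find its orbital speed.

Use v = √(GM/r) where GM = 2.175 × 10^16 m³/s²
r = 98.64 Gm = 9.864 × 10^10 m
GM = 2.175 × 10^16 m³/s²
GM/r = (2.175 × 10^16) / (9.864 × 10^10) = 220499 m²/s²
v = √(GM/r) = 469.573 m/s ≈ 469.6 m/s

Final answer: 469.6 m/s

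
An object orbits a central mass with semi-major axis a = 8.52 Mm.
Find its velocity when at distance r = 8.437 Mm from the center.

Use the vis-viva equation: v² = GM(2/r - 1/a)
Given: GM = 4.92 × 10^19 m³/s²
a = 8.52 Mm = 8.52 × 10^6 m
r = 8.437 Mm = 8.437 × 10^6 m
GM = 4.92 × 10^19 m³/s²
2/r − 1/a = 2.37051 × 10^-7 − 1.17371 × 10^-7 = 1.1968 × 10^-7 m⁻¹
v² = GM (2/r − 1/a) = 5.88827 × 10^12 m²/s²
v = 2.42657 × 10^6 m/s ≈ 2427 km/s

Final answer: 2427 km/s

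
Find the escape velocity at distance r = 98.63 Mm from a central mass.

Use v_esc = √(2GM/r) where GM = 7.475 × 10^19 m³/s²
r = 98.63 Mm = 9.863 × 10^7 m
GM = 7.475 × 10^19 m³/s²
2GM/r = 2 × (7.475 × 10^19) / (9.863 × 10^7) = 1.51577 × 10^12 m²/s²
v_esc = √(2GM/r) = 1.23116 × 10^6 m/s ≈ 1231 km/s

Final answer: 1231 km/s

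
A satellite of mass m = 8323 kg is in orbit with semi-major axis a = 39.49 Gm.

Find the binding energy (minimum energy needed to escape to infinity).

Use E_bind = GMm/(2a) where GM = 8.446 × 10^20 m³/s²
a = 39.49 Gm = 3.949 × 10^10 m
GM = 8.446 × 10^20 m³/s²
m = 8323 kg
GMm = 8.446 × 10^20 × 8323 = 7.02961 × 10^24 m³·kg/s²
2a = 7.898 × 10^10 m
E_bind = GMm/(2a) = 8.90049 × 10^13 J ≈ 89 TJ

Final answer: 89 TJ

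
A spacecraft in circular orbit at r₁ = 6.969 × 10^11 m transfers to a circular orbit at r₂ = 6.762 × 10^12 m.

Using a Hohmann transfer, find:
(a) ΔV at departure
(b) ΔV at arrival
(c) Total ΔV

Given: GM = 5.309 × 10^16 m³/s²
r₁ = 6.969 × 10^11 m
r₂ = 6.762 × 10^12 m
GM = 5.309 × 10^16 m³/s²
Transfer ellipse: a_t = (r₁ + r₂)/2 = 3.72945 × 10^12 m
Circular speed at r₁: v₁ = √(GM/r₁) = 276.008 m/s
Transfer speed at r₁ (periapsis): v₁ₜ = √(GM(2/r₁ − 1/a_t)) = 371.652 m/s
(a) ΔV₁ = v₁ₜ − v₁ = 95.6442 m/s ≈ 95.64 m/s
Circular speed at r₂: v₂ = √(GM/r₂) = 88.6072 m/s
Transfer speed at r₂ (apoapsis): v₂ₜ = √(GM(2/r₂ − 1/a_t)) = 38.3029 m/s
(b) ΔV₂ = v₂ − v₂ₜ = 50.3043 m/s ≈ 50.3 m/s
(c) ΔV_total = ΔV₁ + ΔV₂ = 145.948 m/s ≈ 145.9 m/s

Final answer:
(a) ΔV₁ = 95.64 m/s
(b) ΔV₂ = 50.3 m/s
(c) ΔV_total = 145.9 m/s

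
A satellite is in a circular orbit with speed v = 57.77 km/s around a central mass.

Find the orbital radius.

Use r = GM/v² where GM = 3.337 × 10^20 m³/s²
v = 57.77 km/s = 57770 m/s
GM = 3.337 × 10^20 m³/s²
v² = 3.33737 × 10^9 m²/s²
r = GM/v² = (3.337 × 10^20) / (3.33737 × 10^9) = 9.99888 × 10^10 m ≈ 99.99 Gm

Final answer: 99.99 Gm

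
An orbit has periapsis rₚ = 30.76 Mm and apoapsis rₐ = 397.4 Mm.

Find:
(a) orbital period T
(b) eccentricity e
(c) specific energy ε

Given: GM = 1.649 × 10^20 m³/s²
rₚ = 30.76 Mm = 3.076 × 10^7 m
rₐ = 397.4 Mm = 3.974 × 10^8 m
GM = 1.649 × 10^20 m³/s²
a = (rₚ + rₐ)/2 = 2.1408 × 10^8 m
e = (rₐ − rₚ)/(rₐ + rₚ) = (3.6664 × 10^8) / (4.2816 × 10^8) = 0.856315
(a) a³ = 9.81134 × 10^24 m³;  T = 2π √(a³/GM) = 2π × 243.924 s = 1532.62 s ≈ 25.54 minutes
(b) e = 0.856315 ≈ 0.8563
(c) 2a = 4.2816 × 10^8 m;  ε = −GM/(2a) = -3.85136 × 10^11 J/kg ≈ -385.1 GJ/kg

Final answer:
(a) orbital period T = 25.54 minutes
(b) eccentricity e = 0.8563
(c) specific energy ε = -385.1 GJ/kg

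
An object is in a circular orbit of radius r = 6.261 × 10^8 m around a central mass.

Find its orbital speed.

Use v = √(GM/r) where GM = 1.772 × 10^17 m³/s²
r = 6.261 × 10^8 m
GM = 1.772 × 10^17 m³/s²
GM/r = (1.772 × 10^17) / (6.261 × 10^8) = 2.83022 × 10^8 m²/s²
v = √(GM/r) = 16823.3 m/s ≈ 16.82 km/s

Final answer: 16.82 km/s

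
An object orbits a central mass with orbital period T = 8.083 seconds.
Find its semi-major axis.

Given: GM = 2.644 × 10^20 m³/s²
T = 8.083 seconds
GM = 2.644 × 10^20 m³/s²
Kepler's third law: a³ = GM T² / (4π²)
T² = 65.3349 s²
a³ = (2.644 × 10^20) × 65.3349 / (4π²) = 4.37569 × 10^20 m³
a = (a³)^(1/3) = 7.59187 × 10^6 m ≈ 7.592 × 10^6 m

Final answer: 7.592 × 10^6 m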